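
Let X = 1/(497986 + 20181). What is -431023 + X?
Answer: -223341894840/518167 ≈ -4.3102e+5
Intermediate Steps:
X = 1/518167 ≈ 1.9299e-6
-431023 + X = -431023 + 1/518167 = -223341894840/518167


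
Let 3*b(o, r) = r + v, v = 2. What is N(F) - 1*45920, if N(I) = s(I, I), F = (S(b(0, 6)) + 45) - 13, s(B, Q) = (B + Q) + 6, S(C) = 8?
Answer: -45834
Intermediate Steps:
b(o, r) = ⅔ + r/3 (b(o, r) = (r + 2)/3 = (2 + r)/3 = ⅔ + r/3)
s(B, Q) = 6 + B + Q
F = 40 (F = (8 + 45) - 13 = 53 - 13 = 40)
N(I) = 6 + 2*I (N(I) = 6 + I + I = 6 + 2*I)
N(F) - 1*45920 = (6 + 2*40) - 1*45920 = (6 + 80) - 45920 = 86 - 45920 = -45834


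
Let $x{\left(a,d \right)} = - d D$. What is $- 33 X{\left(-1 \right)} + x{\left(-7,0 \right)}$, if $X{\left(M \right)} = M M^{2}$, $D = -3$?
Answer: $33$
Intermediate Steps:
$X{\left(M \right)} = M^{3}$
$x{\left(a,d \right)} = 3 d$ ($x{\left(a,d \right)} = - d \left(-3\right) = 3 d$)
$- 33 X{\left(-1 \right)} + x{\left(-7,0 \right)} = - 33 \left(-1\right)^{3} + 3 \cdot 0 = \left(-33\right) \left(-1\right) + 0 = 33 + 0 = 33$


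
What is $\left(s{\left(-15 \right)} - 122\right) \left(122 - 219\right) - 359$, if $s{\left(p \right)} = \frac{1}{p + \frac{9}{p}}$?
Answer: $\frac{895535}{78} \approx 11481.0$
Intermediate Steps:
$\left(s{\left(-15 \right)} - 122\right) \left(122 - 219\right) - 359 = \left(- \frac{15}{9 + \left(-15\right)^{2}} - 122\right) \left(122 - 219\right) - 359 = \left(- \frac{15}{9 + 225} - 122\right) \left(-97\right) - 359 = \left(- \frac{15}{234} - 122\right) \left(-97\right) - 359 = \left(\left(-15\right) \frac{1}{234} - 122\right) \left(-97\right) - 359 = \left(- \frac{5}{78} - 122\right) \left(-97\right) - 359 = \left(- \frac{9521}{78}\right) \left(-97\right) - 359 = \frac{923537}{78} - 359 = \frac{895535}{78}$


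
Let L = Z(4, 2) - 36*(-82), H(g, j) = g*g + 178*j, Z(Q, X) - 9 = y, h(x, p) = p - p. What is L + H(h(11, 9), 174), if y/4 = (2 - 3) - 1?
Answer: 33925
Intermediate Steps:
h(x, p) = 0
y = -8 (y = 4*((2 - 3) - 1) = 4*(-1 - 1) = 4*(-2) = -8)
Z(Q, X) = 1 (Z(Q, X) = 9 - 8 = 1)
H(g, j) = g² + 178*j
L = 2953 (L = 1 - 36*(-82) = 1 + 2952 = 2953)
L + H(h(11, 9), 174) = 2953 + (0² + 178*174) = 2953 + (0 + 30972) = 2953 + 30972 = 33925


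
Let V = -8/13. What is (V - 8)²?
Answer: 12544/169 ≈ 74.225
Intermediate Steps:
V = -8/13 (V = -8*1/13 = -8/13 ≈ -0.61539)
(V - 8)² = (-8/13 - 8)² = (-112/13)² = 12544/169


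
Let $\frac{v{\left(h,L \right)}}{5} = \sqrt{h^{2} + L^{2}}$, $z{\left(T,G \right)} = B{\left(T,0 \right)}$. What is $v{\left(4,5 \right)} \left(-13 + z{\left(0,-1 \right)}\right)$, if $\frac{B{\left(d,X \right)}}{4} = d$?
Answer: $- 65 \sqrt{41} \approx -416.2$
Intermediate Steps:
$B{\left(d,X \right)} = 4 d$
$z{\left(T,G \right)} = 4 T$
$v{\left(h,L \right)} = 5 \sqrt{L^{2} + h^{2}}$ ($v{\left(h,L \right)} = 5 \sqrt{h^{2} + L^{2}} = 5 \sqrt{L^{2} + h^{2}}$)
$v{\left(4,5 \right)} \left(-13 + z{\left(0,-1 \right)}\right) = 5 \sqrt{5^{2} + 4^{2}} \left(-13 + 4 \cdot 0\right) = 5 \sqrt{25 + 16} \left(-13 + 0\right) = 5 \sqrt{41} \left(-13\right) = - 65 \sqrt{41}$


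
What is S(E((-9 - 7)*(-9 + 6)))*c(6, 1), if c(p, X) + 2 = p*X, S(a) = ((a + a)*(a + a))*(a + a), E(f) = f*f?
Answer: 391378894848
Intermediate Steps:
E(f) = f²
S(a) = 8*a³ (S(a) = ((2*a)*(2*a))*(2*a) = (4*a²)*(2*a) = 8*a³)
c(p, X) = -2 + X*p (c(p, X) = -2 + p*X = -2 + X*p)
S(E((-9 - 7)*(-9 + 6)))*c(6, 1) = (8*(((-9 - 7)*(-9 + 6))²)³)*(-2 + 1*6) = (8*((-16*(-3))²)³)*(-2 + 6) = (8*(48²)³)*4 = (8*2304³)*4 = (8*12230590464)*4 = 97844723712*4 = 391378894848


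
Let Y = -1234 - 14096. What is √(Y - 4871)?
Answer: I*√20201 ≈ 142.13*I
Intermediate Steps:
Y = -15330
√(Y - 4871) = √(-15330 - 4871) = √(-20201) = I*√20201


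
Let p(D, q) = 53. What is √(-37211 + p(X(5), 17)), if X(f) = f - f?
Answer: I*√37158 ≈ 192.76*I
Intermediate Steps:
X(f) = 0
√(-37211 + p(X(5), 17)) = √(-37211 + 53) = √(-37158) = I*√37158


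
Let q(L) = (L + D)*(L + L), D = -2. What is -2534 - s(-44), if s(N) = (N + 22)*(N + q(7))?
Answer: -1962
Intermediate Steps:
q(L) = 2*L*(-2 + L) (q(L) = (L - 2)*(L + L) = (-2 + L)*(2*L) = 2*L*(-2 + L))
s(N) = (22 + N)*(70 + N) (s(N) = (N + 22)*(N + 2*7*(-2 + 7)) = (22 + N)*(N + 2*7*5) = (22 + N)*(N + 70) = (22 + N)*(70 + N))
-2534 - s(-44) = -2534 - (1540 + (-44)² + 92*(-44)) = -2534 - (1540 + 1936 - 4048) = -2534 - 1*(-572) = -2534 + 572 = -1962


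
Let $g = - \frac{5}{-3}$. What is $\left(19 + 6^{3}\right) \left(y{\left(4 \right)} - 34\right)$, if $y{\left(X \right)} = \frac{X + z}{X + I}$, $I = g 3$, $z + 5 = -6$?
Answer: $- \frac{73555}{9} \approx -8172.8$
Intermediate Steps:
$g = \frac{5}{3}$ ($g = \left(-5\right) \left(- \frac{1}{3}\right) = \frac{5}{3} \approx 1.6667$)
$z = -11$ ($z = -5 - 6 = -11$)
$I = 5$ ($I = \frac{5}{3} \cdot 3 = 5$)
$y{\left(X \right)} = \frac{-11 + X}{5 + X}$ ($y{\left(X \right)} = \frac{X - 11}{X + 5} = \frac{-11 + X}{5 + X}$)
$\left(19 + 6^{3}\right) \left(y{\left(4 \right)} - 34\right) = \left(19 + 6^{3}\right) \left(\frac{-11 + 4}{5 + 4} - 34\right) = \left(19 + 216\right) \left(\frac{1}{9} \left(-7\right) - 34\right) = 235 \left(\frac{1}{9} \left(-7\right) - 34\right) = 235 \left(- \frac{7}{9} - 34\right) = 235 \left(- \frac{313}{9}\right) = - \frac{73555}{9}$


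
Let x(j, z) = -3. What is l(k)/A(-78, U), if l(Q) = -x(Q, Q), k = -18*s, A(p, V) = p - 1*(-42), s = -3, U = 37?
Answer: -1/12 ≈ -0.083333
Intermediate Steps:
A(p, V) = 42 + p (A(p, V) = p + 42 = 42 + p)
k = 54 (k = -18*(-3) = 54)
l(Q) = 3 (l(Q) = -1*(-3) = 3)
l(k)/A(-78, U) = 3/(42 - 78) = 3/(-36) = 3*(-1/36) = -1/12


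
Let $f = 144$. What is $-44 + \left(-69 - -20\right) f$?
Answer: $-7100$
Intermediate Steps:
$-44 + \left(-69 - -20\right) f = -44 + \left(-69 - -20\right) 144 = -44 + \left(-69 + 20\right) 144 = -44 - 7056 = -7100$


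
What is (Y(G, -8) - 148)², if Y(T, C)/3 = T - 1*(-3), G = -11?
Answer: 29584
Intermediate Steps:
Y(T, C) = 9 + 3*T (Y(T, C) = 3*(T - 1*(-3)) = 3*(T + 3) = 3*(3 + T) = 9 + 3*T)
(Y(G, -8) - 148)² = ((9 + 3*(-11)) - 148)² = ((9 - 33) - 148)² = (-24 - 148)² = (-172)² = 29584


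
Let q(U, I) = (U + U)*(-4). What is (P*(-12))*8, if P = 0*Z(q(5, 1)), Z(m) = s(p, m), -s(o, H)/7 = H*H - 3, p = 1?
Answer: 0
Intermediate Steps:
q(U, I) = -8*U (q(U, I) = (2*U)*(-4) = -8*U)
s(o, H) = 21 - 7*H² (s(o, H) = -7*(H*H - 3) = -7*(H² - 3) = -7*(-3 + H²) = 21 - 7*H²)
Z(m) = 21 - 7*m²
P = 0 (P = 0*(21 - 7*(-8*5)²) = 0*(21 - 7*(-40)²) = 0*(21 - 7*1600) = 0*(21 - 11200) = 0*(-11179) = 0)
(P*(-12))*8 = (0*(-12))*8 = 0*8 = 0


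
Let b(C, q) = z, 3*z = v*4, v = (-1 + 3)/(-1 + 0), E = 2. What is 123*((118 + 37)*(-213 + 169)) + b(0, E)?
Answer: -2516588/3 ≈ -8.3886e+5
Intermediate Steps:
v = -2 (v = 2/(-1) = 2*(-1) = -2)
z = -8/3 (z = (-2*4)/3 = (⅓)*(-8) = -8/3 ≈ -2.6667)
b(C, q) = -8/3
123*((118 + 37)*(-213 + 169)) + b(0, E) = 123*((118 + 37)*(-213 + 169)) - 8/3 = 123*(155*(-44)) - 8/3 = 123*(-6820) - 8/3 = -838860 - 8/3 = -2516588/3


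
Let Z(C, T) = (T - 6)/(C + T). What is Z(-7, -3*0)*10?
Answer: 60/7 ≈ 8.5714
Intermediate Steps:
Z(C, T) = (-6 + T)/(C + T)
Z(-7, -3*0)*10 = ((-6 - 3*0)/(-7 - 3*0))*10 = ((-6 + 0)/(-7 + 0))*10 = (-6/(-7))*10 = -1/7*(-6)*10 = (6/7)*10 = 60/7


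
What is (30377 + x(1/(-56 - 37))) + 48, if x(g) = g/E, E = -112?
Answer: 316906801/10416 ≈ 30425.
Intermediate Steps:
x(g) = -g/112 (x(g) = g/(-112) = g*(-1/112) = -g/112)
(30377 + x(1/(-56 - 37))) + 48 = (30377 - 1/(112*(-56 - 37))) + 48 = (30377 - 1/112/(-93)) + 48 = (30377 - 1/112*(-1/93)) + 48 = (30377 + 1/10416) + 48 = 316406833/10416 + 48 = 316906801/10416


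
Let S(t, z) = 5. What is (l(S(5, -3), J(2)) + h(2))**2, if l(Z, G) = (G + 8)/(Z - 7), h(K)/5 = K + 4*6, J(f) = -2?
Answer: 16129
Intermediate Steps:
h(K) = 120 + 5*K (h(K) = 5*(K + 4*6) = 5*(K + 24) = 5*(24 + K) = 120 + 5*K)
l(Z, G) = (8 + G)/(-7 + Z)
(l(S(5, -3), J(2)) + h(2))**2 = ((8 - 2)/(-7 + 5) + (120 + 5*2))**2 = (6/(-2) + (120 + 10))**2 = (-1/2*6 + 130)**2 = (-3 + 130)**2 = 127**2 = 16129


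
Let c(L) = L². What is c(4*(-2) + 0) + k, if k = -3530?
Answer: -3466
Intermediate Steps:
c(4*(-2) + 0) + k = (4*(-2) + 0)² - 3530 = (-8 + 0)² - 3530 = (-8)² - 3530 = 64 - 3530 = -3466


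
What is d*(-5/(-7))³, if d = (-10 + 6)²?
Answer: 2000/343 ≈ 5.8309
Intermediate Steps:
d = 16 (d = (-4)² = 16)
d*(-5/(-7))³ = 16*(-5/(-7))³ = 16*(-5*(-⅐))³ = 16*(5/7)³ = 16*(125/343) = 2000/343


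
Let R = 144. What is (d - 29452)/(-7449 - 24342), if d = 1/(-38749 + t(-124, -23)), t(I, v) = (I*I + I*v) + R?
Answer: 600143405/647805207 ≈ 0.92643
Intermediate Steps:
t(I, v) = 144 + I² + I*v (t(I, v) = (I*I + I*v) + 144 = (I² + I*v) + 144 = 144 + I² + I*v)
d = -1/20377 (d = 1/(-38749 + (144 + (-124)² - 124*(-23))) = 1/(-38749 + (144 + 15376 + 2852)) = 1/(-38749 + 18372) = 1/(-20377) = -1/20377 ≈ -4.9075e-5)
(d - 29452)/(-7449 - 24342) = (-1/20377 - 29452)/(-7449 - 24342) = -600143405/20377/(-31791) = -600143405/20377*(-1/31791) = 600143405/647805207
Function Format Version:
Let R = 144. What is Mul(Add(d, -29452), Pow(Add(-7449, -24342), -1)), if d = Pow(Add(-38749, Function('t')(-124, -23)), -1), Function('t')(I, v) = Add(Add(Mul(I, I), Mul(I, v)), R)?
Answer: Rational(600143405, 647805207) ≈ 0.92643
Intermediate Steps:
Function('t')(I, v) = Add(144, Pow(I, 2), Mul(I, v)) (Function('t')(I, v) = Add(Add(Mul(I, I), Mul(I, v)), 144) = Add(Add(Pow(I, 2), Mul(I, v)), 144) = Add(144, Pow(I, 2), Mul(I, v)))
d = Rational(-1, 20377) (d = Pow(Add(-38749, Add(144, Pow(-124, 2), Mul(-124, -23))), -1) = Pow(Add(-38749, Add(144, 15376, 2852)), -1) = Pow(Add(-38749, 18372), -1) = Pow(-20377, -1) = Rational(-1, 20377) ≈ -4.9075e-5)
Mul(Add(d, -29452), Pow(Add(-7449, -24342), -1)) = Mul(Add(Rational(-1, 20377), -29452), Pow(Add(-7449, -24342), -1)) = Mul(Rational(-600143405, 20377), Pow(-31791, -1)) = Mul(Rational(-600143405, 20377), Rational(-1, 31791)) = Rational(600143405, 647805207)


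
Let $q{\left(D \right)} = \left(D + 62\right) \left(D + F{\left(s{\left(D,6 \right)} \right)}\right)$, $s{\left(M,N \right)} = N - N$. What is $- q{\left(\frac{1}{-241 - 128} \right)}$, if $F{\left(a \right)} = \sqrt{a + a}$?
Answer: $\frac{22877}{136161} \approx 0.16801$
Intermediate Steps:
$s{\left(M,N \right)} = 0$
$F{\left(a \right)} = \sqrt{2} \sqrt{a}$ ($F{\left(a \right)} = \sqrt{2 a} = \sqrt{2} \sqrt{a}$)
$q{\left(D \right)} = D \left(62 + D\right)$ ($q{\left(D \right)} = \left(D + 62\right) \left(D + \sqrt{2} \sqrt{0}\right) = \left(62 + D\right) \left(D + \sqrt{2} \cdot 0\right) = \left(62 + D\right) \left(D + 0\right) = \left(62 + D\right) D = D \left(62 + D\right)$)
$- q{\left(\frac{1}{-241 - 128} \right)} = - \frac{62 + \frac{1}{-241 - 128}}{-241 - 128} = - \frac{62 + \frac{1}{-369}}{-369} = - \frac{\left(-1\right) \left(62 - \frac{1}{369}\right)}{369} = - \frac{\left(-1\right) 22877}{369 \cdot 369} = \left(-1\right) \left(- \frac{22877}{136161}\right) = \frac{22877}{136161}$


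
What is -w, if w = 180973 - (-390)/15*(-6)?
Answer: -180817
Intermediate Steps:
w = 180817 (w = 180973 - (-390)/15*(-6) = 180973 - 10*(-13/5)*(-6) = 180973 + 26*(-6) = 180973 - 156 = 180817)
-w = -1*180817 = -180817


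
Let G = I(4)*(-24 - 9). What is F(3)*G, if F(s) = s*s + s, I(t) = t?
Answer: -1584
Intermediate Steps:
F(s) = s + s² (F(s) = s² + s = s + s²)
G = -132 (G = 4*(-24 - 9) = 4*(-33) = -132)
F(3)*G = (3*(1 + 3))*(-132) = (3*4)*(-132) = 12*(-132) = -1584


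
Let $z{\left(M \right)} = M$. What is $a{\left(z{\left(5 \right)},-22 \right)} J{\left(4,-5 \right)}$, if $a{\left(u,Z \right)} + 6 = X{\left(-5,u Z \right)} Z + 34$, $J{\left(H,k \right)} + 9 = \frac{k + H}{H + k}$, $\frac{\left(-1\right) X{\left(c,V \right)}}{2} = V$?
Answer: $38496$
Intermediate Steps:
$X{\left(c,V \right)} = - 2 V$
$J{\left(H,k \right)} = -8$ ($J{\left(H,k \right)} = -9 + \frac{k + H}{H + k} = -9 + \frac{H + k}{H + k} = -9 + 1 = -8$)
$a{\left(u,Z \right)} = 28 - 2 u Z^{2}$ ($a{\left(u,Z \right)} = -6 + \left(- 2 u Z Z + 34\right) = -6 + \left(- 2 Z u Z + 34\right) = -6 - \left(-34 + 2 u Z^{2}\right) = 28 - 2 u Z^{2}$)
$a{\left(z{\left(5 \right)},-22 \right)} J{\left(4,-5 \right)} = \left(28 - 10 \left(-22\right)^{2}\right) \left(-8\right) = \left(28 - 10 \cdot 484\right) \left(-8\right) = \left(28 - 4840\right) \left(-8\right) = \left(-4812\right) \left(-8\right) = 38496$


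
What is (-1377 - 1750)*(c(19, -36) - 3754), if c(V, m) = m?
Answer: 11851330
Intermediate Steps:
(-1377 - 1750)*(c(19, -36) - 3754) = (-1377 - 1750)*(-36 - 3754) = -3127*(-3790) = 11851330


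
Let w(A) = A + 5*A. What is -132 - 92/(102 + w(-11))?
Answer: -1211/9 ≈ -134.56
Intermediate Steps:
w(A) = 6*A
-132 - 92/(102 + w(-11)) = -132 - 92/(102 + 6*(-11)) = -132 - 92/(102 - 66) = -132 - 92/36 = -132 - 92*1/36 = -132 - 23/9 = -1211/9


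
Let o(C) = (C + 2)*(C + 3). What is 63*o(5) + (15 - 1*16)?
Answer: 3527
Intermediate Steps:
o(C) = (2 + C)*(3 + C)
63*o(5) + (15 - 1*16) = 63*(6 + 5² + 5*5) + (15 - 1*16) = 63*(6 + 25 + 25) + (15 - 16) = 63*56 - 1 = 3528 - 1 = 3527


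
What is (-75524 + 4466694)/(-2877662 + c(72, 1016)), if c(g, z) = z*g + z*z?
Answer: -2195585/886127 ≈ -2.4777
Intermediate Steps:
c(g, z) = z**2 + g*z (c(g, z) = g*z + z**2 = z**2 + g*z)
(-75524 + 4466694)/(-2877662 + c(72, 1016)) = (-75524 + 4466694)/(-2877662 + 1016*(72 + 1016)) = 4391170/(-2877662 + 1016*1088) = 4391170/(-2877662 + 1105408) = 4391170/(-1772254) = 4391170*(-1/1772254) = -2195585/886127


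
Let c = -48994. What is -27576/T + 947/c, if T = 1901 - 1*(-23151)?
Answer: -343695697/306849422 ≈ -1.1201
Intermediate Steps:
T = 25052 (T = 1901 + 23151 = 25052)
-27576/T + 947/c = -27576/25052 + 947/(-48994) = -27576*1/25052 + 947*(-1/48994) = -6894/6263 - 947/48994 = -343695697/306849422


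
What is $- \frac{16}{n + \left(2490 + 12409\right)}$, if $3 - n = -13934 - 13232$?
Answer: $- \frac{4}{10517} \approx -0.00038034$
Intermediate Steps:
$n = 27169$ ($n = 3 - \left(-13934 - 13232\right) = 3 - -27166 = 3 + 27166 = 27169$)
$- \frac{16}{n + \left(2490 + 12409\right)} = - \frac{16}{27169 + \left(2490 + 12409\right)} = - \frac{16}{27169 + 14899} = - \frac{16}{42068} = \left(-16\right) \frac{1}{42068} = - \frac{4}{10517}$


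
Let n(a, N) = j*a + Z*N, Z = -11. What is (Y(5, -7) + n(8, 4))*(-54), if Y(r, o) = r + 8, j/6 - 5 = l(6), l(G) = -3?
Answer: -3510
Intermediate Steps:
j = 12 (j = 30 + 6*(-3) = 30 - 18 = 12)
Y(r, o) = 8 + r
n(a, N) = -11*N + 12*a (n(a, N) = 12*a - 11*N = -11*N + 12*a)
(Y(5, -7) + n(8, 4))*(-54) = ((8 + 5) + (-11*4 + 12*8))*(-54) = (13 + (-44 + 96))*(-54) = (13 + 52)*(-54) = 65*(-54) = -3510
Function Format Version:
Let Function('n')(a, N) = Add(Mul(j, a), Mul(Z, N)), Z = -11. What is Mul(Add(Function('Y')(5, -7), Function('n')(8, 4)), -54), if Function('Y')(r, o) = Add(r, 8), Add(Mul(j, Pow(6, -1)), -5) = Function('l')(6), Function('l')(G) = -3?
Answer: -3510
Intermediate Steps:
j = 12 (j = Add(30, Mul(6, -3)) = Add(30, -18) = 12)
Function('Y')(r, o) = Add(8, r)
Function('n')(a, N) = Add(Mul(-11, N), Mul(12, a)) (Function('n')(a, N) = Add(Mul(12, a), Mul(-11, N)) = Add(Mul(-11, N), Mul(12, a)))
Mul(Add(Function('Y')(5, -7), Function('n')(8, 4)), -54) = Mul(Add(Add(8, 5), Add(Mul(-11, 4), Mul(12, 8))), -54) = Mul(Add(13, Add(-44, 96)), -54) = Mul(Add(13, 52), -54) = Mul(65, -54) = -3510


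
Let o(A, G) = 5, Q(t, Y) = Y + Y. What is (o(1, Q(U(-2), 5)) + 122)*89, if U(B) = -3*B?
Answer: 11303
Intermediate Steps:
Q(t, Y) = 2*Y
(o(1, Q(U(-2), 5)) + 122)*89 = (5 + 122)*89 = 127*89 = 11303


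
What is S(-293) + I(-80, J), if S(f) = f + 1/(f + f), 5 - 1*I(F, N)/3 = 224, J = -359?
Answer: -556701/586 ≈ -950.00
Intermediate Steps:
I(F, N) = -657 (I(F, N) = 15 - 3*224 = 15 - 672 = -657)
S(f) = f + 1/(2*f)
S(-293) + I(-80, J) = (-293 + (½)/(-293)) - 657 = (-293 + (½)*(-1/293)) - 657 = (-293 - 1/586) - 657 = -171699/586 - 657 = -556701/586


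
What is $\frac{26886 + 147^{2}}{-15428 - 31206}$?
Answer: $- \frac{48495}{46634} \approx -1.0399$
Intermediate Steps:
$\frac{26886 + 147^{2}}{-15428 - 31206} = \frac{26886 + 21609}{-15428 - 31206} = \frac{48495}{-15428 - 31206} = \frac{48495}{-46634} = 48495 \left(- \frac{1}{46634}\right) = - \frac{48495}{46634}$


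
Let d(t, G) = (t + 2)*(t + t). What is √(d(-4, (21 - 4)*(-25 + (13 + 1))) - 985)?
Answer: I*√969 ≈ 31.129*I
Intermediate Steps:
d(t, G) = 2*t*(2 + t) (d(t, G) = (2 + t)*(2*t) = 2*t*(2 + t))
√(d(-4, (21 - 4)*(-25 + (13 + 1))) - 985) = √(2*(-4)*(2 - 4) - 985) = √(2*(-4)*(-2) - 985) = √(16 - 985) = √(-969) = I*√969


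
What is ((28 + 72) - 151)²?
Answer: 2601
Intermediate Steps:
((28 + 72) - 151)² = (100 - 151)² = (-51)² = 2601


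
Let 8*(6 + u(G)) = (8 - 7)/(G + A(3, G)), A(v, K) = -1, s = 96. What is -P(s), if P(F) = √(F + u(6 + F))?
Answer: -11*√121402/404 ≈ -9.4869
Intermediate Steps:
u(G) = -6 + 1/(8*(-1 + G)) (u(G) = -6 + ((8 - 7)/(G - 1))/8 = -6 + (1/(-1 + G))/8 = -6 + 1/(8*(-1 + G)))
P(F) = √(F + (-239 - 48*F)/(8*(5 + F))) (P(F) = √(F + (49 - 48*(6 + F))/(8*(-1 + (6 + F)))) = √(F + (49 + (-288 - 48*F))/(8*(5 + F))) = √(F + (-239 - 48*F)/(8*(5 + F))))
-P(s) = -√2*√((-239 - 8*96 + 8*96²)/(5 + 96))/4 = -√2*√((-239 - 768 + 8*9216)/101)/4 = -√2*√((-239 - 768 + 73728)/101)/4 = -√2*√((1/101)*72721)/4 = -√2*√(72721/101)/4 = -√2*11*√60701/101/4 = -11*√121402/404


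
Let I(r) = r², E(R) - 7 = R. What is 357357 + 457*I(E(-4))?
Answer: 361470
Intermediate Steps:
E(R) = 7 + R
357357 + 457*I(E(-4)) = 357357 + 457*(7 - 4)² = 357357 + 457*3² = 357357 + 457*9 = 357357 + 4113 = 361470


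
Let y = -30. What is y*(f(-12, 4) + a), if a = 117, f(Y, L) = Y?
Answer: -3150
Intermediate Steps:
y*(f(-12, 4) + a) = -30*(-12 + 117) = -30*105 = -3150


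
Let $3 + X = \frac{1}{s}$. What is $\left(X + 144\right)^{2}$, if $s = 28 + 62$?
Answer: $\frac{161061481}{8100} \approx 19884.0$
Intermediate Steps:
$s = 90$
$X = - \frac{269}{90}$ ($X = -3 + \frac{1}{90} = - \frac{269}{90} \approx -2.9889$)
$\left(X + 144\right)^{2} = \left(- \frac{269}{90} + 144\right)^{2} = \left(\frac{12691}{90}\right)^{2} = \frac{161061481}{8100}$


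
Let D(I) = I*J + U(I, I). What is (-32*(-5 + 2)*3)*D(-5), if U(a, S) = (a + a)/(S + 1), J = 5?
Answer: -6480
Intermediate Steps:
U(a, S) = 2*a/(1 + S) (U(a, S) = (2*a)/(1 + S) = 2*a/(1 + S))
D(I) = 5*I + 2*I/(1 + I) (D(I) = I*5 + 2*I/(1 + I) = 5*I + 2*I/(1 + I))
(-32*(-5 + 2)*3)*D(-5) = (-32*(-5 + 2)*3)*(-5*(7 + 5*(-5))/(1 - 5)) = (-(-96)*3)*(-5*(7 - 25)/(-4)) = (-32*(-9))*(-5*(-¼)*(-18)) = 288*(-45/2) = -6480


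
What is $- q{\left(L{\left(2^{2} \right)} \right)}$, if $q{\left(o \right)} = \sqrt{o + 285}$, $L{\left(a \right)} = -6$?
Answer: $- 3 \sqrt{31} \approx -16.703$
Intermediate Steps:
$q{\left(o \right)} = \sqrt{285 + o}$
$- q{\left(L{\left(2^{2} \right)} \right)} = - \sqrt{285 - 6} = - \sqrt{279} = - 3 \sqrt{31}$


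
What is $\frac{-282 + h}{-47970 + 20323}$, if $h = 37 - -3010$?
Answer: $- \frac{2765}{27647} \approx -0.10001$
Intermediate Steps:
$h = 3047$ ($h = 37 + 3010 = 3047$)
$\frac{-282 + h}{-47970 + 20323} = \frac{-282 + 3047}{-47970 + 20323} = \frac{2765}{-27647} = 2765 \left(- \frac{1}{27647}\right) = - \frac{2765}{27647}$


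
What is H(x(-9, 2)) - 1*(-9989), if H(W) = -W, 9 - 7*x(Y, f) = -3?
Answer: 69911/7 ≈ 9987.3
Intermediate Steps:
x(Y, f) = 12/7 (x(Y, f) = 9/7 - 1/7*(-3) = 9/7 + 3/7 = 12/7)
H(x(-9, 2)) - 1*(-9989) = -1*12/7 - 1*(-9989) = -12/7 + 9989 = 69911/7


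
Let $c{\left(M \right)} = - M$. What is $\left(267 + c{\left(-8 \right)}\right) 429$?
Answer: $117975$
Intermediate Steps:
$\left(267 + c{\left(-8 \right)}\right) 429 = \left(267 - -8\right) 429 = \left(267 + 8\right) 429 = 275 \cdot 429 = 117975$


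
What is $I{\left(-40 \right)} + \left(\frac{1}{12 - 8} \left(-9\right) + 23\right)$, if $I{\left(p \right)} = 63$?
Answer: $\frac{335}{4} \approx 83.75$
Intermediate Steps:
$I{\left(-40 \right)} + \left(\frac{1}{12 - 8} \left(-9\right) + 23\right) = 63 + \left(\frac{1}{12 - 8} \left(-9\right) + 23\right) = 63 + \left(\frac{1}{4} \left(-9\right) + 23\right) = 63 + \left(- \frac{9}{4} + 23\right) = 63 + \frac{83}{4} = \frac{335}{4}$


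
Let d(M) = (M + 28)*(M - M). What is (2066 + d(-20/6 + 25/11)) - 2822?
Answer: -756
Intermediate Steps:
d(M) = 0 (d(M) = (28 + M)*0 = 0)
(2066 + d(-20/6 + 25/11)) - 2822 = (2066 + 0) - 2822 = 2066 - 2822 = -756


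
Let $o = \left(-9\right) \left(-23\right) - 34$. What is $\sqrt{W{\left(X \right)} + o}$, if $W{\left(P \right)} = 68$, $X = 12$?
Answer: $\sqrt{241} \approx 15.524$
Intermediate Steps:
$o = 173$ ($o = 207 - 34 = 173$)
$\sqrt{W{\left(X \right)} + o} = \sqrt{68 + 173} = \sqrt{241}$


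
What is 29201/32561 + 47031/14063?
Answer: 1942030054/457905343 ≈ 4.2411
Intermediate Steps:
29201/32561 + 47031/14063 = 1942030054/457905343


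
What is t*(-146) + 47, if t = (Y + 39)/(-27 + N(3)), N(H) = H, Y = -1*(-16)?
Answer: 4579/12 ≈ 381.58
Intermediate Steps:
Y = 16
t = -55/24 (t = (16 + 39)/(-27 + 3) = 55/(-24) = 55*(-1/24) = -55/24 ≈ -2.2917)
t*(-146) + 47 = -55/24*(-146) + 47 = 4015/12 + 47 = 4579/12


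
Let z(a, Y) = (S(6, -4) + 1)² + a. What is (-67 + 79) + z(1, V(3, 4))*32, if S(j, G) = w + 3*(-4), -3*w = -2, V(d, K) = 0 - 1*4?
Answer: 31148/9 ≈ 3460.9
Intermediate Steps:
V(d, K) = -4 (V(d, K) = 0 - 4 = -4)
w = ⅔ (w = -⅓*(-2) = ⅔ ≈ 0.66667)
S(j, G) = -34/3 (S(j, G) = ⅔ + 3*(-4) = ⅔ - 12 = -34/3)
z(a, Y) = 961/9 + a (z(a, Y) = (-34/3 + 1)² + a = (-31/3)² + a = 961/9 + a)
(-67 + 79) + z(1, V(3, 4))*32 = (-67 + 79) + (961/9 + 1)*32 = 12 + (970/9)*32 = 12 + 31040/9 = 31148/9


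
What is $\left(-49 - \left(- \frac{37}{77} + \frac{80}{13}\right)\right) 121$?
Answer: $- \frac{602008}{91} \approx -6615.5$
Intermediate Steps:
$\left(-49 - \left(- \frac{37}{77} + \frac{80}{13}\right)\right) 121 = \left(-49 - \left(- \frac{37}{77} + \frac{5}{\left(-39\right) \left(- \frac{1}{48}\right)}\right)\right) 121 = \left(-49 + \left(- \frac{5}{\frac{13}{16}} + \frac{37}{77}\right)\right) 121 = \left(-49 + \left(\left(-5\right) \frac{16}{13} + \frac{37}{77}\right)\right) 121 = \left(-49 + \left(- \frac{80}{13} + \frac{37}{77}\right)\right) 121 = \left(-49 - \frac{5679}{1001}\right) 121 = \left(- \frac{54728}{1001}\right) 121 = - \frac{602008}{91}$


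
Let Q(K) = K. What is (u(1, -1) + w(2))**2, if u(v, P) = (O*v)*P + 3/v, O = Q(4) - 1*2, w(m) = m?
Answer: 9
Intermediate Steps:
O = 2 (O = 4 - 1*2 = 4 - 2 = 2)
u(v, P) = 3/v + 2*P*v (u(v, P) = (2*v)*P + 3/v = 2*P*v + 3/v = 3/v + 2*P*v)
(u(1, -1) + w(2))**2 = ((3/1 + 2*(-1)*1) + 2)**2 = ((3*1 - 2) + 2)**2 = ((3 - 2) + 2)**2 = (1 + 2)**2 = 3**2 = 9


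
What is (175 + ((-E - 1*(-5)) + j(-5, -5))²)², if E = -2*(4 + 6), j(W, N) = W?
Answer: 330625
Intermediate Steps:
E = -20 (E = -2*10 = -20)
(175 + ((-E - 1*(-5)) + j(-5, -5))²)² = (175 + ((-1*(-20) - 1*(-5)) - 5)²)² = (175 + ((20 + 5) - 5)²)² = (175 + (25 - 5)²)² = (175 + 20²)² = (175 + 400)² = 575² = 330625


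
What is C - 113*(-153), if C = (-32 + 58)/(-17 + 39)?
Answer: 190192/11 ≈ 17290.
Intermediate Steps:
C = 13/11 (C = 26/22 = 26*(1/22) = 13/11 ≈ 1.1818)
C - 113*(-153) = 13/11 - 113*(-153) = 13/11 + 17289 = 190192/11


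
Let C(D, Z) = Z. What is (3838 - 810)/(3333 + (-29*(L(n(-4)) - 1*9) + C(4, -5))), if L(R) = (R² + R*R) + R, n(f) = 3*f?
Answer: -3028/4415 ≈ -0.68584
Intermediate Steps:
L(R) = R + 2*R² (L(R) = (R² + R²) + R = 2*R² + R = R + 2*R²)
(3838 - 810)/(3333 + (-29*(L(n(-4)) - 1*9) + C(4, -5))) = (3838 - 810)/(3333 + (-29*((3*(-4))*(1 + 2*(3*(-4))) - 1*9) - 5)) = 3028/(3333 + (-29*(-12*(1 + 2*(-12)) - 9) - 5)) = 3028/(3333 + (-29*(-12*(1 - 24) - 9) - 5)) = 3028/(3333 + (-29*(-12*(-23) - 9) - 5)) = 3028/(3333 + (-29*(276 - 9) - 5)) = 3028/(3333 + (-29*267 - 5)) = 3028/(3333 + (-7743 - 5)) = 3028/(3333 - 7748) = 3028/(-4415) = 3028*(-1/4415) = -3028/4415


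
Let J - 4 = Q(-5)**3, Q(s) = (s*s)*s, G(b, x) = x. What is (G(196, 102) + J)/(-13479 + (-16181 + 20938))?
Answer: 1953019/8722 ≈ 223.92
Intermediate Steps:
Q(s) = s**3 (Q(s) = s**2*s = s**3)
J = -1953121 (J = 4 + ((-5)**3)**3 = 4 + (-125)**3 = 4 - 1953125 = -1953121)
(G(196, 102) + J)/(-13479 + (-16181 + 20938)) = (102 - 1953121)/(-13479 + (-16181 + 20938)) = -1953019/(-13479 + 4757) = -1953019/(-8722) = -1953019*(-1/8722) = 1953019/8722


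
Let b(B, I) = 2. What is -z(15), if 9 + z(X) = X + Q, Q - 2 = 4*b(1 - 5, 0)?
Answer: -16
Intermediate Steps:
Q = 10 (Q = 2 + 4*2 = 2 + 8 = 10)
z(X) = 1 + X (z(X) = -9 + (X + 10) = -9 + (10 + X) = 1 + X)
-z(15) = -(1 + 15) = -1*16 = -16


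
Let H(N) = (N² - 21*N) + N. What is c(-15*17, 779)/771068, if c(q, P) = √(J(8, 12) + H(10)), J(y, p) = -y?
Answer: 3*I*√3/385534 ≈ 1.3478e-5*I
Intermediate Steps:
H(N) = N² - 20*N
c(q, P) = 6*I*√3 (c(q, P) = √(-1*8 + 10*(-20 + 10)) = √(-8 + 10*(-10)) = √(-8 - 100) = √(-108) = 6*I*√3)
c(-15*17, 779)/771068 = (6*I*√3)/771068 = (6*I*√3)*(1/771068) = 3*I*√3/385534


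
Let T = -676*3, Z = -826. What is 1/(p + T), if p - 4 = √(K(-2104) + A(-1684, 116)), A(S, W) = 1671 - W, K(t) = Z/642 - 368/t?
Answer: -21359019/43214256467 - √2768734850694/172857025868 ≈ -0.00050388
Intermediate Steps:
K(t) = -413/321 - 368/t (K(t) = -826/642 - 368/t = -826*1/642 - 368/t = -413/321 - 368/t)
T = -2028
p = 4 + 2*√2768734850694/84423 (p = 4 + √((-413/321 - 368/(-2104)) + (1671 - 1*116)) = 4 + √((-413/321 - 368*(-1/2104)) + (1671 - 116)) = 4 + √((-413/321 + 46/263) + 1555) = 4 + √(-93853/84423 + 1555) = 4 + √(131183912/84423) = 4 + 2*√2768734850694/84423 ≈ 43.419)
1/(p + T) = 1/((4 + 2*√2768734850694/84423) - 2028) = 1/(-2024 + 2*√2768734850694/84423)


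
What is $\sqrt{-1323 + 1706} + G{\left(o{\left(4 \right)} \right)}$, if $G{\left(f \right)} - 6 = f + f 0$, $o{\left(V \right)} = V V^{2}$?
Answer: $70 + \sqrt{383} \approx 89.57$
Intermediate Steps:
$o{\left(V \right)} = V^{3}$
$G{\left(f \right)} = 6 + f$ ($G{\left(f \right)} = 6 + \left(f + f 0\right) = 6 + \left(f + 0\right) = 6 + f$)
$\sqrt{-1323 + 1706} + G{\left(o{\left(4 \right)} \right)} = \sqrt{-1323 + 1706} + \left(6 + 4^{3}\right) = \sqrt{383} + \left(6 + 64\right) = \sqrt{383} + 70 = 70 + \sqrt{383}$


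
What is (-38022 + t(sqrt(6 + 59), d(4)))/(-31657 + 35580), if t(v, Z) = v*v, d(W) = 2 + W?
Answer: -37957/3923 ≈ -9.6755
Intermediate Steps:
t(v, Z) = v**2
(-38022 + t(sqrt(6 + 59), d(4)))/(-31657 + 35580) = (-38022 + (sqrt(6 + 59))**2)/(-31657 + 35580) = (-38022 + (sqrt(65))**2)/3923 = (-38022 + 65)*(1/3923) = -37957*1/3923 = -37957/3923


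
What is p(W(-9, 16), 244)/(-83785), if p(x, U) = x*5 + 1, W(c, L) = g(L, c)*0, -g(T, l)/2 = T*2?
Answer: -1/83785 ≈ -1.1935e-5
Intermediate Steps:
g(T, l) = -4*T (g(T, l) = -2*T*2 = -4*T)
W(c, L) = 0 (W(c, L) = -4*L*0 = 0)
p(x, U) = 1 + 5*x (p(x, U) = 5*x + 1 = 1 + 5*x)
p(W(-9, 16), 244)/(-83785) = (1 + 5*0)/(-83785) = (1 + 0)*(-1/83785) = 1*(-1/83785) = -1/83785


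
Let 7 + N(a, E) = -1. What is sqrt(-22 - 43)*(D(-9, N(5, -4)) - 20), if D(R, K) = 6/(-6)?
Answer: -21*I*sqrt(65) ≈ -169.31*I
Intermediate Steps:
N(a, E) = -8 (N(a, E) = -7 - 1 = -8)
D(R, K) = -1 (D(R, K) = 6*(-1/6) = -1)
sqrt(-22 - 43)*(D(-9, N(5, -4)) - 20) = sqrt(-22 - 43)*(-1 - 20) = sqrt(-65)*(-21) = (I*sqrt(65))*(-21) = -21*I*sqrt(65)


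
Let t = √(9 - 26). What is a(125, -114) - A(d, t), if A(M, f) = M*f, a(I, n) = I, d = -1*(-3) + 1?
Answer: 125 - 4*I*√17 ≈ 125.0 - 16.492*I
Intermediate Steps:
d = 4 (d = 3 + 1 = 4)
t = I*√17 (t = √(-17) = I*√17 ≈ 4.1231*I)
a(125, -114) - A(d, t) = 125 - 4*I*√17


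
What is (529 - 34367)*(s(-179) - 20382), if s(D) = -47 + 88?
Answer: 688298758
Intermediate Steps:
s(D) = 41
(529 - 34367)*(s(-179) - 20382) = (529 - 34367)*(41 - 20382) = -33838*(-20341) = 688298758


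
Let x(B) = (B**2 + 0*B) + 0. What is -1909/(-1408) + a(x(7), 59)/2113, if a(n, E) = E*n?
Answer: 8104245/2975104 ≈ 2.7240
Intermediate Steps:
x(B) = B**2 (x(B) = (B**2 + 0) + 0 = B**2 + 0 = B**2)
-1909/(-1408) + a(x(7), 59)/2113 = -1909/(-1408) + (59*7**2)/2113 = -1909*(-1/1408) + (59*49)*(1/2113) = 1909/1408 + 2891*(1/2113) = 1909/1408 + 2891/2113 = 8104245/2975104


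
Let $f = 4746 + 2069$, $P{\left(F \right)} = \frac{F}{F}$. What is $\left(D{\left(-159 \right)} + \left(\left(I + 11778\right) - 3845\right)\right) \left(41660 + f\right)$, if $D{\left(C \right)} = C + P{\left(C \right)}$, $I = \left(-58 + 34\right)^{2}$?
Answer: $404814725$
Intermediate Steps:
$P{\left(F \right)} = 1$
$f = 6815$
$I = 576$ ($I = \left(-24\right)^{2} = 576$)
$D{\left(C \right)} = 1 + C$ ($D{\left(C \right)} = C + 1 = 1 + C$)
$\left(D{\left(-159 \right)} + \left(\left(I + 11778\right) - 3845\right)\right) \left(41660 + f\right) = \left(\left(1 - 159\right) + \left(\left(576 + 11778\right) - 3845\right)\right) \left(41660 + 6815\right) = \left(-158 + \left(12354 - 3845\right)\right) 48475 = \left(-158 + 8509\right) 48475 = 8351 \cdot 48475 = 404814725$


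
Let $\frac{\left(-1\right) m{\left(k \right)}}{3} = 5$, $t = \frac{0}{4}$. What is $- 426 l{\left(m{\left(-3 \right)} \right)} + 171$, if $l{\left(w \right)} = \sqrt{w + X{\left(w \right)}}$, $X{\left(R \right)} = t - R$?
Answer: $171$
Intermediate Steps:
$t = 0$ ($t = 0 \cdot \frac{1}{4} = 0$)
$m{\left(k \right)} = -15$ ($m{\left(k \right)} = \left(-3\right) 5 = -15$)
$X{\left(R \right)} = - R$ ($X{\left(R \right)} = 0 - R = - R$)
$l{\left(w \right)} = 0$ ($l{\left(w \right)} = \sqrt{w - w} = \sqrt{0} = 0$)
$- 426 l{\left(m{\left(-3 \right)} \right)} + 171 = \left(-426\right) 0 + 171 = 0 + 171 = 171$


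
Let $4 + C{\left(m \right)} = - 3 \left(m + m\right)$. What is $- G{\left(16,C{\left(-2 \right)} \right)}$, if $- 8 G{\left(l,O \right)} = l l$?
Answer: $32$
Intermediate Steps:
$C{\left(m \right)} = -4 - 6 m$ ($C{\left(m \right)} = -4 - 3 \left(m + m\right) = -4 - 3 \cdot 2 m = -4 - 6 m$)
$G{\left(l,O \right)} = - \frac{l^{2}}{8}$ ($G{\left(l,O \right)} = - \frac{l l}{8} = - \frac{l^{2}}{8}$)
$- G{\left(16,C{\left(-2 \right)} \right)} = - \frac{\left(-1\right) 16^{2}}{8} = - \frac{\left(-1\right) 256}{8} = \left(-1\right) \left(-32\right) = 32$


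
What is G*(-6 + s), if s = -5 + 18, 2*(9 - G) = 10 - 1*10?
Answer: 63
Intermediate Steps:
G = 9 (G = 9 - (10 - 1*10)/2 = 9 - (10 - 10)/2 = 9 - ½*0 = 9 + 0 = 9)
s = 13
G*(-6 + s) = 9*(-6 + 13) = 9*7 = 63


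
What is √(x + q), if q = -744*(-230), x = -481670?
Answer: 5*I*√12422 ≈ 557.27*I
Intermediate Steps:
q = 171120
√(x + q) = √(-481670 + 171120) = √(-310550) = 5*I*√12422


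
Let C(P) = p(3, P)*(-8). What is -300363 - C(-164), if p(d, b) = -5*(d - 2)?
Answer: -300403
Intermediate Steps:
p(d, b) = 10 - 5*d (p(d, b) = -5*(-2 + d) = 10 - 5*d)
C(P) = 40 (C(P) = (10 - 5*3)*(-8) = (10 - 15)*(-8) = -5*(-8) = 40)
-300363 - C(-164) = -300363 - 1*40 = -300363 - 40 = -300403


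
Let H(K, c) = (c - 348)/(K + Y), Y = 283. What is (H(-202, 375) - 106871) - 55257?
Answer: -486383/3 ≈ -1.6213e+5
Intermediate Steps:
H(K, c) = (-348 + c)/(283 + K) (H(K, c) = (c - 348)/(K + 283) = (-348 + c)/(283 + K))
(H(-202, 375) - 106871) - 55257 = ((-348 + 375)/(283 - 202) - 106871) - 55257 = (27/81 - 106871) - 55257 = ((1/81)*27 - 106871) - 55257 = (⅓ - 106871) - 55257 = -320612/3 - 55257 = -486383/3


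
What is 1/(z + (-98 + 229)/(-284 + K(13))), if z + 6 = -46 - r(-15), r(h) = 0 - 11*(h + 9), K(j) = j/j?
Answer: -283/33525 ≈ -0.0084415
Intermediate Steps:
K(j) = 1
r(h) = -99 - 11*h (r(h) = 0 - 11*(9 + h) = 0 + (-99 - 11*h) = -99 - 11*h)
z = -118 (z = -6 + (-46 - (-99 - 11*(-15))) = -6 + (-46 - (-99 + 165)) = -6 + (-46 - 1*66) = -6 + (-46 - 66) = -6 - 112 = -118)
1/(z + (-98 + 229)/(-284 + K(13))) = 1/(-118 + (-98 + 229)/(-284 + 1)) = 1/(-118 + 131/(-283)) = 1/(-118 + 131*(-1/283)) = 1/(-118 - 131/283) = 1/(-33525/283) = -283/33525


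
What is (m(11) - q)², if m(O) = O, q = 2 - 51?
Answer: 3600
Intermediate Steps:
q = -49
(m(11) - q)² = (11 - 1*(-49))² = (11 + 49)² = 60² = 3600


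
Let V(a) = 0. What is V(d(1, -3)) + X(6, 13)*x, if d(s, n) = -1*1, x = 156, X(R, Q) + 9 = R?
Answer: -468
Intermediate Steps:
X(R, Q) = -9 + R
d(s, n) = -1
V(d(1, -3)) + X(6, 13)*x = 0 + (-9 + 6)*156 = 0 - 3*156 = 0 - 468 = -468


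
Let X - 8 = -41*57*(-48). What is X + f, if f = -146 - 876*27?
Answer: 88386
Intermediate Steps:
f = -23798 (f = -146 - 73*324 = -146 - 23652 = -23798)
X = 112184 (X = 8 - 41*57*(-48) = 8 - 2337*(-48) = 8 + 112176 = 112184)
X + f = 112184 - 23798 = 88386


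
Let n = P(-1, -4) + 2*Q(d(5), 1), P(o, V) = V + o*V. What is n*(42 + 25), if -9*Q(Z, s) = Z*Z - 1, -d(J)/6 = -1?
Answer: -4690/9 ≈ -521.11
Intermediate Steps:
d(J) = 6 (d(J) = -6*(-1) = 6)
Q(Z, s) = ⅑ - Z²/9 (Q(Z, s) = -(Z*Z - 1)/9 = -(Z² - 1)/9 = -(-1 + Z²)/9 = ⅑ - Z²/9)
P(o, V) = V + V*o
n = -70/9 (n = -4*(1 - 1) + 2*(⅑ - ⅑*6²) = -4*0 + 2*(⅑ - ⅑*36) = 0 + 2*(⅑ - 4) = 0 + 2*(-35/9) = 0 - 70/9 = -70/9 ≈ -7.7778)
n*(42 + 25) = -70*(42 + 25)/9 = -70/9*67 = -4690/9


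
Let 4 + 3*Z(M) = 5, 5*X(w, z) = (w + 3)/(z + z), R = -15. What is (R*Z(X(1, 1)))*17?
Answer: -85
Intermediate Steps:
X(w, z) = (3 + w)/(10*z) (X(w, z) = ((w + 3)/(z + z))/5 = ((3 + w)/((2*z)))/5 = ((3 + w)*(1/(2*z)))/5 = ((3 + w)/(2*z))/5 = (3 + w)/(10*z))
Z(M) = 1/3 (Z(M) = -4/3 + (1/3)*5 = -4/3 + 5/3 = 1/3)
(R*Z(X(1, 1)))*17 = -15*1/3*17 = -5*17 = -85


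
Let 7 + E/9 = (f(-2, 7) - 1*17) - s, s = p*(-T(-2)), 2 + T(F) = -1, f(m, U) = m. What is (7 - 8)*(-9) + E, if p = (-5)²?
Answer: -900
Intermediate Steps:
T(F) = -3 (T(F) = -2 - 1 = -3)
p = 25
s = 75 (s = 25*(-1*(-3)) = 25*3 = 75)
E = -909 (E = -63 + 9*((-2 - 1*17) - 1*75) = -63 + 9*((-2 - 17) - 75) = -63 + 9*(-19 - 75) = -63 + 9*(-94) = -63 - 846 = -909)
(7 - 8)*(-9) + E = (7 - 8)*(-9) - 909 = -1*(-9) - 909 = 9 - 909 = -900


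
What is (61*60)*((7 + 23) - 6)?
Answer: 87840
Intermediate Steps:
(61*60)*((7 + 23) - 6) = 3660*(30 - 6) = 3660*24 = 87840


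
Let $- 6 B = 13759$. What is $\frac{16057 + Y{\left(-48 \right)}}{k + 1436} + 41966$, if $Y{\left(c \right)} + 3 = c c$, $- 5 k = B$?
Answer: $\frac{2385856214}{56839} \approx 41976.0$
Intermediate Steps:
$B = - \frac{13759}{6}$ ($B = \left(- \frac{1}{6}\right) 13759 = - \frac{13759}{6} \approx -2293.2$)
$k = \frac{13759}{30}$ ($k = \left(- \frac{1}{5}\right) \left(- \frac{13759}{6}\right) = \frac{13759}{30} \approx 458.63$)
$Y{\left(c \right)} = -3 + c^{2}$ ($Y{\left(c \right)} = -3 + c c = -3 + c^{2}$)
$\frac{16057 + Y{\left(-48 \right)}}{k + 1436} + 41966 = \frac{16057 - \left(3 - \left(-48\right)^{2}\right)}{\frac{13759}{30} + 1436} + 41966 = \frac{16057 + \left(-3 + 2304\right)}{\frac{56839}{30}} + 41966 = \left(16057 + 2301\right) \frac{30}{56839} + 41966 = 18358 \cdot \frac{30}{56839} + 41966 = \frac{550740}{56839} + 41966 = \frac{2385856214}{56839}$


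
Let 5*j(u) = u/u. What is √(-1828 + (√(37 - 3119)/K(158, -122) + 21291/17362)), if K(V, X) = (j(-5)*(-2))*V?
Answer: √(-3436674789799690 - 29767105595*I*√3082)/1371598 ≈ 0.010276 - 42.741*I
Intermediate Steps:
j(u) = ⅕ (j(u) = (u/u)/5 = (⅕)*1 = ⅕)
K(V, X) = -2*V/5 (K(V, X) = ((⅕)*(-2))*V = -2*V/5)
√(-1828 + (√(37 - 3119)/K(158, -122) + 21291/17362)) = √(-1828 + (√(37 - 3119)/((-⅖*158)) + 21291/17362)) = √(-1828 + (√(-3082)/(-316/5) + 21291*(1/17362))) = √(-1828 + ((I*√3082)*(-5/316) + 21291/17362)) = √(-1828 + (-5*I*√3082/316 + 21291/17362)) = √(-1828 + (21291/17362 - 5*I*√3082/316)) = √(-31716445/17362 - 5*I*√3082/316)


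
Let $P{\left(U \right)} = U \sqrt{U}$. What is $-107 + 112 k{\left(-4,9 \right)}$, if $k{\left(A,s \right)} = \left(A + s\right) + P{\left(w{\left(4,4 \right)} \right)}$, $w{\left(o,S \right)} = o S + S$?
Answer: $453 + 4480 \sqrt{5} \approx 10471.0$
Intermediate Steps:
$w{\left(o,S \right)} = S + S o$ ($w{\left(o,S \right)} = S o + S = S + S o$)
$P{\left(U \right)} = U^{\frac{3}{2}}$
$k{\left(A,s \right)} = A + s + 40 \sqrt{5}$ ($k{\left(A,s \right)} = \left(A + s\right) + \left(4 \left(1 + 4\right)\right)^{\frac{3}{2}} = \left(A + s\right) + \left(4 \cdot 5\right)^{\frac{3}{2}} = \left(A + s\right) + 20^{\frac{3}{2}} = \left(A + s\right) + 40 \sqrt{5} = A + s + 40 \sqrt{5}$)
$-107 + 112 k{\left(-4,9 \right)} = -107 + 112 \left(-4 + 9 + 40 \sqrt{5}\right) = -107 + 112 \left(5 + 40 \sqrt{5}\right) = -107 + \left(560 + 4480 \sqrt{5}\right) = 453 + 4480 \sqrt{5}$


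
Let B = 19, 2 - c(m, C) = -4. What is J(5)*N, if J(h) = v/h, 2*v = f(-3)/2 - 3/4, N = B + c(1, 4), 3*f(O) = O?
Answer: -25/8 ≈ -3.1250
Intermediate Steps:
c(m, C) = 6 (c(m, C) = 2 - 1*(-4) = 2 + 4 = 6)
f(O) = O/3
N = 25 (N = 19 + 6 = 25)
v = -5/8 (v = (((⅓)*(-3))/2 - 3/4)/2 = (-1*½ - 3*¼)/2 = (-½ - ¾)/2 = (½)*(-5/4) = -5/8 ≈ -0.62500)
J(h) = -5/(8*h)
J(5)*N = -5/8/5*25 = -5/8*⅕*25 = -⅛*25 = -25/8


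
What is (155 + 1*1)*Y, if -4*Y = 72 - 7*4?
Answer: -1716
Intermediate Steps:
Y = -11 (Y = -(72 - 7*4)/4 = -(72 - 28)/4 = -1/4*44 = -11)
(155 + 1*1)*Y = (155 + 1*1)*(-11) = (155 + 1)*(-11) = 156*(-11) = -1716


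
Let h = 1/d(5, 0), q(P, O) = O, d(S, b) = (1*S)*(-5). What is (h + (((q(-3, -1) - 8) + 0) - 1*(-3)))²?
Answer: 22801/625 ≈ 36.482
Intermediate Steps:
d(S, b) = -5*S (d(S, b) = S*(-5) = -5*S)
h = -1/25 (h = 1/(-5*5) = 1/(-25) = -1/25 ≈ -0.040000)
(h + (((q(-3, -1) - 8) + 0) - 1*(-3)))² = (-1/25 + (((-1 - 8) + 0) - 1*(-3)))² = (-1/25 + ((-9 + 0) + 3))² = (-1/25 + (-9 + 3))² = (-1/25 - 6)² = (-151/25)² = 22801/625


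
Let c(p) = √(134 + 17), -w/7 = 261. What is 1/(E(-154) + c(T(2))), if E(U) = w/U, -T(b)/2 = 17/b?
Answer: -5742/4963 + 484*√151/4963 ≈ 0.041405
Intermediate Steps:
w = -1827 (w = -7*261 = -1827)
T(b) = -34/b
c(p) = √151
E(U) = -1827/U
1/(E(-154) + c(T(2))) = 1/(-1827/(-154) + √151) = 1/(-1827*(-1/154) + √151) = 1/(261/22 + √151)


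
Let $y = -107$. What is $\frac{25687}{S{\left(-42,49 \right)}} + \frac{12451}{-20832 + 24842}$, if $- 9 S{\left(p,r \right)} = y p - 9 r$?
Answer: $- \frac{292193309}{5417510} \approx -53.935$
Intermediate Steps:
$S{\left(p,r \right)} = r + \frac{107 p}{9}$ ($S{\left(p,r \right)} = - \frac{- 107 p - 9 r}{9} = r + \frac{107 p}{9}$)
$\frac{25687}{S{\left(-42,49 \right)}} + \frac{12451}{-20832 + 24842} = \frac{25687}{49 + \frac{107}{9} \left(-42\right)} + \frac{12451}{-20832 + 24842} = \frac{25687}{49 - \frac{1498}{3}} + \frac{12451}{4010} = \frac{25687}{- \frac{1351}{3}} + 12451 \cdot \frac{1}{4010} = 25687 \left(- \frac{3}{1351}\right) + \frac{12451}{4010} = - \frac{77061}{1351} + \frac{12451}{4010} = - \frac{292193309}{5417510}$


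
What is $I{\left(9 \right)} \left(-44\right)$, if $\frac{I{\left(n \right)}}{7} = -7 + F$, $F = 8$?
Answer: $-308$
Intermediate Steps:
$I{\left(n \right)} = 7$ ($I{\left(n \right)} = 7 \left(-7 + 8\right) = 7 \cdot 1 = 7$)
$I{\left(9 \right)} \left(-44\right) = 7 \left(-44\right) = -308$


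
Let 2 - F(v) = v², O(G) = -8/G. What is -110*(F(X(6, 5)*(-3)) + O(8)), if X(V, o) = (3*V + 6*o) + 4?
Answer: 2676850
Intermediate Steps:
X(V, o) = 4 + 3*V + 6*o
F(v) = 2 - v²
-110*(F(X(6, 5)*(-3)) + O(8)) = -110*((2 - ((4 + 3*6 + 6*5)*(-3))²) - 8/8) = -110*((2 - ((4 + 18 + 30)*(-3))²) - 8*⅛) = -110*((2 - (52*(-3))²) - 1) = -110*((2 - 1*(-156)²) - 1) = -110*((2 - 1*24336) - 1) = -110*((2 - 24336) - 1) = -110*(-24334 - 1) = -110*(-24335) = 2676850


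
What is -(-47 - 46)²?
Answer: -8649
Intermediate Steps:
-(-47 - 46)² = -1*(-93)² = -1*8649 = -8649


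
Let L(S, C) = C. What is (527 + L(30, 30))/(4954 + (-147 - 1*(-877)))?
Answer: 557/5684 ≈ 0.097994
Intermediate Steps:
(527 + L(30, 30))/(4954 + (-147 - 1*(-877))) = (527 + 30)/(4954 + (-147 - 1*(-877))) = 557/(4954 + (-147 + 877)) = 557/(4954 + 730) = 557/5684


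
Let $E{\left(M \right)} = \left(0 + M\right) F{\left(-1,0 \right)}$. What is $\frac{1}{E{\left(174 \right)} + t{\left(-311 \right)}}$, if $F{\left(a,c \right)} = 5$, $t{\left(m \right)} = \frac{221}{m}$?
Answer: $\frac{311}{270349} \approx 0.0011504$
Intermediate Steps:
$E{\left(M \right)} = 5 M$ ($E{\left(M \right)} = \left(0 + M\right) 5 = M 5 = 5 M$)
$\frac{1}{E{\left(174 \right)} + t{\left(-311 \right)}} = \frac{1}{5 \cdot 174 + \frac{221}{-311}} = \frac{1}{870 + 221 \left(- \frac{1}{311}\right)} = \frac{1}{870 - \frac{221}{311}} = \frac{1}{\frac{270349}{311}} = \frac{311}{270349}$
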